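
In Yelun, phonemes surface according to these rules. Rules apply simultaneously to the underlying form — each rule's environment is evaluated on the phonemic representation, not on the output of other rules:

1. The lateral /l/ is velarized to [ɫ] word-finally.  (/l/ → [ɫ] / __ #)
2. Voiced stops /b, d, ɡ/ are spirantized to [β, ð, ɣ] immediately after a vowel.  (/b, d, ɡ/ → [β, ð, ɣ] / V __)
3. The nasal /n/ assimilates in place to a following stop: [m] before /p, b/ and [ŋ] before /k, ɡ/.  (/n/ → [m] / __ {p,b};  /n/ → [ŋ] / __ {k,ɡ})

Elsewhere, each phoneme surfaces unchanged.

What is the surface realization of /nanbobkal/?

/n/ (word-initial) is in the target of rule 3 but the environment (before a labial or velar stop) is not met → [n].
Rule 3 applies to /n/ (between /a/ and /b/: before a labial or velar stop) → [m].
/b/ (between /n/ and /o/) fails the environment for rule 2, so it stays [b].
/b/ meets the environment for rule 2 (immediately after a vowel) → [β].
/l/ (word-final) occurs word-finally → [ɫ] by rule 1.

[namboβkaɫ]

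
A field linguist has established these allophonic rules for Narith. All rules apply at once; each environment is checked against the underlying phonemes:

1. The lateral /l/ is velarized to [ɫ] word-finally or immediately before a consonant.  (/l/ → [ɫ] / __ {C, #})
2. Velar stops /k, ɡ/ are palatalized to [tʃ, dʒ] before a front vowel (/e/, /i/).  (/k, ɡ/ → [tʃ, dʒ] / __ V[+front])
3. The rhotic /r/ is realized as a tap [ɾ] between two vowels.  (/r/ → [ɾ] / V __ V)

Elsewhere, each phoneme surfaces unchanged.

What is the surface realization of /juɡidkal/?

/ɡ/ (between /u/ and /i/): before a front vowel, so rule 2 applies → [dʒ].
/k/ — between /d/ and /a/; rule 2 does not apply here → [k].
/l/ (word-final) occurs word-finally or immediately before a consonant → [ɫ] by rule 1.

[judʒidkaɫ]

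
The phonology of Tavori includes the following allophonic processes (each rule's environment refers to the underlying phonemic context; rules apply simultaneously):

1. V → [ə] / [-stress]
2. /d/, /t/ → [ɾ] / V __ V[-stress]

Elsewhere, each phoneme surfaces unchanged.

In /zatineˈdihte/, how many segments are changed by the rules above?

Segments that undergo a rule: /a/ → [ə] (rule 1); /t/ → [ɾ] (rule 2); /i/ → [ə] (rule 1); /e/ → [ə] (rule 1); /e/ → [ə] (rule 1).
All other segments surface unchanged.

5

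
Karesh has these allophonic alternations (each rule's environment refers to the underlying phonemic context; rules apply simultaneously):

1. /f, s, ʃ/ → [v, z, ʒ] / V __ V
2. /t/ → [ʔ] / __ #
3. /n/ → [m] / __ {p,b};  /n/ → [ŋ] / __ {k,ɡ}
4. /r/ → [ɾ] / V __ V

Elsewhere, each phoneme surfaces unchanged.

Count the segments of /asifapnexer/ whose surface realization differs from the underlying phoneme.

2

Segments that undergo a rule: /s/ → [z] (rule 1); /f/ → [v] (rule 1).
All other segments surface unchanged.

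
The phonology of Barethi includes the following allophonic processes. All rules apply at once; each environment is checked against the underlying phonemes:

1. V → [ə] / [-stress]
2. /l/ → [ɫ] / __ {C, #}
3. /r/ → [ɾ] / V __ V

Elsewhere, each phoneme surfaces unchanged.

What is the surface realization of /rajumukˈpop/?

[rəjəməkˈpop]

/r/ (word-initial) is in the target of rule 3 but the environment (between two vowels) is not met → [r].
/a/ (between /r/ and /j/): in an unstressed syllable, so rule 1 applies → [ə].
/j/ (between /a/ and /u/) is unaffected → [j].
/u/ (between /j/ and /m/) occurs in an unstressed syllable → [ə] by rule 1.
/m/ — not in any rule's target class → [m].
/u/ (between /m/ and /k/): in an unstressed syllable, so rule 1 applies → [ə].
/k/ — not in any rule's target class → [k].
/p/ (between /k/ and /o/): no rule targets it → [p].
/o/ (between /p/ and /p/) fails the environment for rule 1, so it stays [o].
/p/ (word-final): no rule targets it → [p].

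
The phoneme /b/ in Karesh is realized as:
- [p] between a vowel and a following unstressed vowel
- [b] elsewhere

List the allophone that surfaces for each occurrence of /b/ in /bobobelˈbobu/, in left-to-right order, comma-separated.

Occurrence 1 (position 1): no conditioning environment matches → elsewhere allophone [b].
Occurrence 2 (position 3): between a vowel and a following unstressed vowel → [p].
Occurrence 3 (position 5): between a vowel and a following unstressed vowel → [p].
Occurrence 4 (position 8): no conditioning environment matches → elsewhere allophone [b].
Occurrence 5 (position 10): between a vowel and a following unstressed vowel → [p].

[b], [p], [p], [b], [p]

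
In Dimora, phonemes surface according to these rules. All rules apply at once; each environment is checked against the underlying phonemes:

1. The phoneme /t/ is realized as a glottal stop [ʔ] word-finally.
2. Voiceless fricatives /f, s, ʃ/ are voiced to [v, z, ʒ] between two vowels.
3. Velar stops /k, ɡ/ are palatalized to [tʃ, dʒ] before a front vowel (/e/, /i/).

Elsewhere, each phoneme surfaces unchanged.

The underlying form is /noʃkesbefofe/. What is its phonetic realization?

/n/ — not in any rule's target class → [n].
/o/ stays [o].
/ʃ/ (between /o/ and /k/) fails the environment for rule 2, so it stays [ʃ].
/k/ — between /ʃ/ and /e/, before a front vowel — surfaces as [tʃ] (rule 3).
/e/ (between /k/ and /s/): no rule targets it → [e].
/s/ (between /e/ and /b/) fails the environment for rule 2, so it stays [s].
/b/ — not in any rule's target class → [b].
/e/ (between /b/ and /f/) is unaffected → [e].
Rule 2 applies to /f/ (between /e/ and /o/: between two vowels) → [v].
/o/ stays [o].
/f/ (between /o/ and /e/) occurs between two vowels → [v] by rule 2.
/e/ stays [e].

[noʃtʃesbevove]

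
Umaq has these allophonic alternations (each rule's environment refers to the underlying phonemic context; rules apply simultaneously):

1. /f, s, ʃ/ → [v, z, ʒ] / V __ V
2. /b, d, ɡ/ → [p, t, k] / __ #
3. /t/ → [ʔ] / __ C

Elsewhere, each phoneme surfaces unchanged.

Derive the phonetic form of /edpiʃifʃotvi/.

/d/ (between /e/ and /p/) is in the target of rule 2 but the environment (word-finally) is not met → [d].
/ʃ/ (between /i/ and /i/) occurs between two vowels → [ʒ] by rule 1.
/f/ — between /i/ and /ʃ/; rule 1 does not apply here → [f].
/ʃ/ (between /f/ and /o/): rule 1 targets it, but not between two vowels → unchanged [ʃ].
/t/ (between /o/ and /v/) occurs immediately before a consonant → [ʔ] by rule 3.

[edpiʒifʃoʔvi]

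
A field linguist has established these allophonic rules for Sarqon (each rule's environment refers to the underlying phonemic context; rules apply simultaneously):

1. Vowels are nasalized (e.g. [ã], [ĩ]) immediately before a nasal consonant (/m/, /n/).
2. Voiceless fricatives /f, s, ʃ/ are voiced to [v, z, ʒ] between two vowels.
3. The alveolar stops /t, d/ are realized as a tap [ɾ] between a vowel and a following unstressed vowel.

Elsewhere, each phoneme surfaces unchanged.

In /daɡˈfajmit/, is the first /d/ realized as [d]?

/d/ — word-initial; rule 3 does not apply here → [d].
The actual realization is [d], which matches [d].

Yes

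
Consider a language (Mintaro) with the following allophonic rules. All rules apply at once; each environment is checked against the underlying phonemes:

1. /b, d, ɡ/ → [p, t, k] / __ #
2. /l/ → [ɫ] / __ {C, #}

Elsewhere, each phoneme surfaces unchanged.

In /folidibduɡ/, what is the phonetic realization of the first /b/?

[b]

/b/ (between /i/ and /d/) is in the target of rule 1 but the environment (word-finally) is not met → [b].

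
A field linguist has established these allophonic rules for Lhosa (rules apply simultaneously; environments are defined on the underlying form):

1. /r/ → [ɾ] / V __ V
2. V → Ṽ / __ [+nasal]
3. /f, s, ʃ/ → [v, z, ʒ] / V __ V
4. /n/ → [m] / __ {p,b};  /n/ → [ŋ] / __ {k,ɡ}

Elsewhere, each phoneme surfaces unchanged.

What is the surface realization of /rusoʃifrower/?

/r/ (word-initial) fails the environment for rule 1, so it stays [r].
/u/ (between /r/ and /s/): rule 2 targets it, but not before a nasal consonant → unchanged [u].
/s/ meets the environment for rule 3 (between two vowels) → [z].
/o/ (between /s/ and /ʃ/) is in the target of rule 2 but the environment (before a nasal consonant) is not met → [o].
/ʃ/ meets the environment for rule 3 (between two vowels) → [ʒ].
/i/ (between /ʃ/ and /f/): rule 2 targets it, but not before a nasal consonant → unchanged [i].
/f/ — between /i/ and /r/; rule 3 does not apply here → [f].
/r/ (between /f/ and /o/): rule 1 targets it, but not between two vowels → unchanged [r].
/o/ — between /r/ and /w/; rule 2 does not apply here → [o].
/w/ (between /o/ and /e/) is unaffected → [w].
/e/ (between /w/ and /r/) is in the target of rule 2 but the environment (before a nasal consonant) is not met → [e].
/r/ (word-final) is in the target of rule 1 but the environment (between two vowels) is not met → [r].

[ruzoʒifrower]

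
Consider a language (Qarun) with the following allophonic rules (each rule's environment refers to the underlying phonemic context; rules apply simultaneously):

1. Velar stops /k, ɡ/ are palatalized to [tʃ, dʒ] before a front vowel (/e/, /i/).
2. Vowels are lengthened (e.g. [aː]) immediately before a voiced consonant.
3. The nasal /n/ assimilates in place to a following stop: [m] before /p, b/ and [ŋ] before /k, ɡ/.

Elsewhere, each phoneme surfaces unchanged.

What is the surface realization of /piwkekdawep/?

/p/ (word-initial) is unaffected → [p].
/i/ (between /p/ and /w/) occurs before a voiced consonant → [iː] by rule 2.
/w/ — not in any rule's target class → [w].
/k/ (between /w/ and /e/): before a front vowel, so rule 1 applies → [tʃ].
/e/ (between /k/ and /k/) fails the environment for rule 2, so it stays [e].
/k/ (between /e/ and /d/) is in the target of rule 1 but the environment (before a front vowel) is not met → [k].
/d/ (between /k/ and /a/): no rule targets it → [d].
/a/ (between /d/ and /w/): before a voiced consonant, so rule 2 applies → [aː].
/w/ (between /a/ and /e/) is unaffected → [w].
/e/ (between /w/ and /p/) fails the environment for rule 2, so it stays [e].
/p/ — not in any rule's target class → [p].

[piːwtʃekdaːwep]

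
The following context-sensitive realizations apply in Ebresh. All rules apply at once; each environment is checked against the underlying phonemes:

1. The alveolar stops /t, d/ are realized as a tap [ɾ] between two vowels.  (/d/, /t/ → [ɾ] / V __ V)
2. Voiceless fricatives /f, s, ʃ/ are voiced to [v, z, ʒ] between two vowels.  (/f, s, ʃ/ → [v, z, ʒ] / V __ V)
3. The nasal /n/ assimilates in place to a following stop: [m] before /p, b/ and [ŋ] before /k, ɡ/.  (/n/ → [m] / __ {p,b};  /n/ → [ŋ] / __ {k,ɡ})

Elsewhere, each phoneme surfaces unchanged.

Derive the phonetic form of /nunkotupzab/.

/n/ (word-initial) fails the environment for rule 3, so it stays [n].
/u/ stays [u].
/n/ (between /u/ and /k/) occurs before a labial or velar stop → [ŋ] by rule 3.
/k/ — not in any rule's target class → [k].
/o/ — not in any rule's target class → [o].
/t/ meets the environment for rule 1 (between two vowels) → [ɾ].
/u/ (between /t/ and /p/) is unaffected → [u].
/p/ stays [p].
/z/ stays [z].
/a/ (between /z/ and /b/) is unaffected → [a].
/b/ stays [b].

[nuŋkoɾupzab]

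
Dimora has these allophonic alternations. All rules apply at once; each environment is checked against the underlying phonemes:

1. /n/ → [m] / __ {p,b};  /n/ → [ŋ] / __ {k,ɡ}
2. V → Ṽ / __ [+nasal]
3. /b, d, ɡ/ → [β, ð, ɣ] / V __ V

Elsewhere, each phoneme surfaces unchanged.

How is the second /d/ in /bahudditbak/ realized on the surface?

/d/ — between /d/ and /i/; rule 3 does not apply here → [d].

[d]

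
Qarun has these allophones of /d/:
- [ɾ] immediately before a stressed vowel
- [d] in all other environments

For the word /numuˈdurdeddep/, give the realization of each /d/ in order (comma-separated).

Occurrence 1 (position 5): immediately before a stressed vowel → [ɾ].
Occurrence 2 (position 8): no conditioning environment matches → elsewhere allophone [d].
Occurrence 3 (position 10): no conditioning environment matches → elsewhere allophone [d].
Occurrence 4 (position 11): no conditioning environment matches → elsewhere allophone [d].

[ɾ], [d], [d], [d]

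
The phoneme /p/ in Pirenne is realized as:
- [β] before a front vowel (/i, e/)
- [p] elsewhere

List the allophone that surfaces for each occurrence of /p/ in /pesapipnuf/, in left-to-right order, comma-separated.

[β], [β], [p]

Occurrence 1 (position 1): before a front vowel (/i, e/) → [β].
Occurrence 2 (position 5): before a front vowel (/i, e/) → [β].
Occurrence 3 (position 7): no conditioning environment matches → elsewhere allophone [p].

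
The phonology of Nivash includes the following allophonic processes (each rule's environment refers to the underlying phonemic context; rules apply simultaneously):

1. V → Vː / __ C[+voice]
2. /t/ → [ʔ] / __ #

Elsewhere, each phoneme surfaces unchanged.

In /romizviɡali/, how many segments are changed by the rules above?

4

Segments that undergo a rule: /o/ → [oː] (rule 1); /i/ → [iː] (rule 1); /i/ → [iː] (rule 1); /a/ → [aː] (rule 1).
All other segments surface unchanged.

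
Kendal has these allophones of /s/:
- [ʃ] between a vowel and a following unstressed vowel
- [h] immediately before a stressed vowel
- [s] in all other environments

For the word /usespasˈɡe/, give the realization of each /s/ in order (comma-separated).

Occurrence 1 (position 2): between a vowel and a following unstressed vowel → [ʃ].
Occurrence 2 (position 4): no conditioning environment matches → elsewhere allophone [s].
Occurrence 3 (position 7): no conditioning environment matches → elsewhere allophone [s].

[ʃ], [s], [s]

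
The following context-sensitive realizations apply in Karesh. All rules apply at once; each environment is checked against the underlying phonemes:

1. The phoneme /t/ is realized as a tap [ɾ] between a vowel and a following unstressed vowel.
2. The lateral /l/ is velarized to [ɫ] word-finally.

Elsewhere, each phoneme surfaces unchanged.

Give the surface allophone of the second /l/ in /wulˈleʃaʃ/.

[l]

/l/ (between /l/ and /e/): rule 2 targets it, but not word-finally → unchanged [l].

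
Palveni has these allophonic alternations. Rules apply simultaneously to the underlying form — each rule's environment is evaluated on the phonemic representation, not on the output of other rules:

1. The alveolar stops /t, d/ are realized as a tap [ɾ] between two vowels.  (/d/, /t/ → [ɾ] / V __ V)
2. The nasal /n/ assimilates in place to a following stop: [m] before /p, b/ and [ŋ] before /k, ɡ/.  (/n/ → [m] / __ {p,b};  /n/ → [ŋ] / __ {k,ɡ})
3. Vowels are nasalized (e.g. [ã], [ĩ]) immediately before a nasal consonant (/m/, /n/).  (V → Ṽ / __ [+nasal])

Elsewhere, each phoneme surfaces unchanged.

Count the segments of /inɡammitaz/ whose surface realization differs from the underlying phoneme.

4

Segments that undergo a rule: /i/ → [ĩ] (rule 3); /n/ → [ŋ] (rule 2); /a/ → [ã] (rule 3); /t/ → [ɾ] (rule 1).
All other segments surface unchanged.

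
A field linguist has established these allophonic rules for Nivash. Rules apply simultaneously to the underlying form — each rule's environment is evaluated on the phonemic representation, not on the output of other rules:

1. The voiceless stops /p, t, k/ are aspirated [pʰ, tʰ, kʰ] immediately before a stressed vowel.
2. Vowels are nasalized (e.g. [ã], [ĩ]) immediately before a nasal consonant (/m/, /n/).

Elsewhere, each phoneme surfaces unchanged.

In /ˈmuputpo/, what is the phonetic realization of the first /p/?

[p]

/p/ (between /u/ and /u/): rule 1 targets it, but not immediately before a stressed vowel → unchanged [p].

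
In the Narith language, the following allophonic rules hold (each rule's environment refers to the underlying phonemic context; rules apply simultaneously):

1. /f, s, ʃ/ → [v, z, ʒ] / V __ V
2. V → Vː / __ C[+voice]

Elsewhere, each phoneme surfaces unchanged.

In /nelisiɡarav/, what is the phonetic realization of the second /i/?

/i/ (between /s/ and /ɡ/): before a voiced consonant, so rule 2 applies → [iː].

[iː]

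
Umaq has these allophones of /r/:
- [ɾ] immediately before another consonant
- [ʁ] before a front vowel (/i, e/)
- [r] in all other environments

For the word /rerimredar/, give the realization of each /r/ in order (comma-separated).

Occurrence 1 (position 1): before a front vowel (/i, e/) → [ʁ].
Occurrence 2 (position 3): before a front vowel (/i, e/) → [ʁ].
Occurrence 3 (position 6): before a front vowel (/i, e/) → [ʁ].
Occurrence 4 (position 10): no conditioning environment matches → elsewhere allophone [r].

[ʁ], [ʁ], [ʁ], [r]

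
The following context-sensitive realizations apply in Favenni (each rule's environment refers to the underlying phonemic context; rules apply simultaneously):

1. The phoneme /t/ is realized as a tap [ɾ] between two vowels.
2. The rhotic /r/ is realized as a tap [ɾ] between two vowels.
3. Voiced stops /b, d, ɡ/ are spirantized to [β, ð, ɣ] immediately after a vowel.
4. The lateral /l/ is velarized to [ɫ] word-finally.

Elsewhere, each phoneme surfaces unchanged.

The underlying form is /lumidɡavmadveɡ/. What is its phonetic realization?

/l/ (word-initial): rule 4 targets it, but not word-finally → unchanged [l].
/u/ (between /l/ and /m/): no rule targets it → [u].
/m/ stays [m].
/i/ (between /m/ and /d/) is unaffected → [i].
Rule 3 applies to /d/ (between /i/ and /ɡ/: immediately after a vowel) → [ð].
/ɡ/ — between /d/ and /a/; rule 3 does not apply here → [ɡ].
/a/ stays [a].
/v/ (between /a/ and /m/) is unaffected → [v].
/m/ — not in any rule's target class → [m].
/a/ stays [a].
/d/ meets the environment for rule 3 (immediately after a vowel) → [ð].
/v/ (between /d/ and /e/): no rule targets it → [v].
/e/ (between /v/ and /ɡ/) is unaffected → [e].
Rule 3 applies to /ɡ/ (word-final: immediately after a vowel) → [ɣ].

[lumiðɡavmaðveɣ]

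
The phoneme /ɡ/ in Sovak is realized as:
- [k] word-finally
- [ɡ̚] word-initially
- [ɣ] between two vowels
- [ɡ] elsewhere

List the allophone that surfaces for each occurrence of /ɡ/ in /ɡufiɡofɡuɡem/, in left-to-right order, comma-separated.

[ɡ̚], [ɣ], [ɡ], [ɣ]

Occurrence 1 (position 1): word-initially → [ɡ̚].
Occurrence 2 (position 5): between two vowels → [ɣ].
Occurrence 3 (position 8): no conditioning environment matches → elsewhere allophone [ɡ].
Occurrence 4 (position 10): between two vowels → [ɣ].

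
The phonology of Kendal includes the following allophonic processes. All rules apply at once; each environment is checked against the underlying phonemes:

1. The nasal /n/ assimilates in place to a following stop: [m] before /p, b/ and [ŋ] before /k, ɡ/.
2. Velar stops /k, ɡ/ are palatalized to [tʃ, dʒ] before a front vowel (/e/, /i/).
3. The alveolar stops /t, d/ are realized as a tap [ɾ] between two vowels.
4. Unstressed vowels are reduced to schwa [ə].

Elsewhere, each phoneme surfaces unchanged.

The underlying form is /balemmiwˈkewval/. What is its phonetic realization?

[bələmməwˈtʃewvəl]

/b/ — not in any rule's target class → [b].
/a/ (between /b/ and /l/) occurs in an unstressed syllable → [ə] by rule 4.
/l/ — not in any rule's target class → [l].
/e/ — between /l/ and /m/, in an unstressed syllable — surfaces as [ə] (rule 4).
/m/ — not in any rule's target class → [m].
/m/ — not in any rule's target class → [m].
/i/ (between /m/ and /w/): in an unstressed syllable, so rule 4 applies → [ə].
/w/ (between /i/ and /k/) is unaffected → [w].
/k/ — between /w/ and /e/, before a front vowel — surfaces as [tʃ] (rule 2).
/e/ (between /k/ and /w/) fails the environment for rule 4, so it stays [e].
/w/ stays [w].
/v/ (between /w/ and /a/) is unaffected → [v].
/a/ (between /v/ and /l/) occurs in an unstressed syllable → [ə] by rule 4.
/l/ (word-final) is unaffected → [l].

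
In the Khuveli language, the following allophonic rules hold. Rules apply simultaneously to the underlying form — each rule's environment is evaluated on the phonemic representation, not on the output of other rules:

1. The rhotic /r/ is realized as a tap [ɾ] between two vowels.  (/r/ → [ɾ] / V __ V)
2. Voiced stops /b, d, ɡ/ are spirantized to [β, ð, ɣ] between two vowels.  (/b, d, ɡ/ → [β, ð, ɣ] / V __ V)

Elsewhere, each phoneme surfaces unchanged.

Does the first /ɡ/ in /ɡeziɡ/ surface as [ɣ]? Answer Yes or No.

/ɡ/ (word-initial) fails the environment for rule 2, so it stays [ɡ].
The actual realization is [ɡ], not [ɣ].

No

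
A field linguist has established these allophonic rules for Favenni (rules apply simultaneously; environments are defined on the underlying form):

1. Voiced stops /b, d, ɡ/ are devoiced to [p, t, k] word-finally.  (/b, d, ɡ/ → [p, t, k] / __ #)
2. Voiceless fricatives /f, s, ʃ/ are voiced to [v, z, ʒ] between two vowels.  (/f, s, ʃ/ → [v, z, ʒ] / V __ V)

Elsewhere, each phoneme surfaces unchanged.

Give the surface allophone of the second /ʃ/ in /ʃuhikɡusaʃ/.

/ʃ/ (word-final) is in the target of rule 2 but the environment (between two vowels) is not met → [ʃ].

[ʃ]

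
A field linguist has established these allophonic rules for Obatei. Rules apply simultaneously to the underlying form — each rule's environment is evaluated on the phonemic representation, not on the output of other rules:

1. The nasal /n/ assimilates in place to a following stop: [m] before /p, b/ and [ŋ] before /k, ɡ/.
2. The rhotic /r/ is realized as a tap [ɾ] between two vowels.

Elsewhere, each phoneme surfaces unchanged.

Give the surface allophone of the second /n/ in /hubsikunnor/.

/n/ (between /n/ and /o/) is in the target of rule 1 but the environment (before a labial or velar stop) is not met → [n].

[n]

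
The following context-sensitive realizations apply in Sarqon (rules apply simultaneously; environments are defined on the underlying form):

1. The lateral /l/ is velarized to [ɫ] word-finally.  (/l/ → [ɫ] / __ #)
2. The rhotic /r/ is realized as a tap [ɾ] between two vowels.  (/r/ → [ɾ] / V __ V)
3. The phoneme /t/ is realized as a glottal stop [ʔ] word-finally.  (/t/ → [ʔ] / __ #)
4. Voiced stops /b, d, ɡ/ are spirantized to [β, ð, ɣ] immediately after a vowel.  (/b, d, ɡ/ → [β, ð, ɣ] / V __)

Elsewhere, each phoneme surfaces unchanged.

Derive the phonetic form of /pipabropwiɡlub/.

[pipaβropwiɣluβ]

/p/ (word-initial) is unaffected → [p].
/i/ — not in any rule's target class → [i].
/p/ (between /i/ and /a/): no rule targets it → [p].
/a/ (between /p/ and /b/): no rule targets it → [a].
/b/ meets the environment for rule 4 (immediately after a vowel) → [β].
/r/ (between /b/ and /o/) fails the environment for rule 2, so it stays [r].
/o/ (between /r/ and /p/): no rule targets it → [o].
/p/ stays [p].
/w/ (between /p/ and /i/) is unaffected → [w].
/i/ — not in any rule's target class → [i].
/ɡ/ (between /i/ and /l/): immediately after a vowel, so rule 4 applies → [ɣ].
/l/ (between /ɡ/ and /u/) fails the environment for rule 1, so it stays [l].
/u/ stays [u].
/b/ — word-final, immediately after a vowel — surfaces as [β] (rule 4).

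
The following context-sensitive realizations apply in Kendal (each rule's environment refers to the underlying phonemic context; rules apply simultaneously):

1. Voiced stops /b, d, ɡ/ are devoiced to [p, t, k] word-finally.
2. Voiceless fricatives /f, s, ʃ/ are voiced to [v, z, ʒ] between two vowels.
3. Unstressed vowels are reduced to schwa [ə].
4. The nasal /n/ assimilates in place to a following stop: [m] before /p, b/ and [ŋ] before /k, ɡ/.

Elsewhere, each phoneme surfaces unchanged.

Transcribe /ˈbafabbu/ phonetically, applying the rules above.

/b/ (word-initial) is in the target of rule 1 but the environment (word-finally) is not met → [b].
/a/ (between /b/ and /f/) fails the environment for rule 3, so it stays [a].
/f/ (between /a/ and /a/) occurs between two vowels → [v] by rule 2.
/a/ — between /f/ and /b/, in an unstressed syllable — surfaces as [ə] (rule 3).
/b/ (between /a/ and /b/) is in the target of rule 1 but the environment (word-finally) is not met → [b].
/b/ (between /b/ and /u/) fails the environment for rule 1, so it stays [b].
/u/ (word-final) occurs in an unstressed syllable → [ə] by rule 3.

[ˈbavəbbə]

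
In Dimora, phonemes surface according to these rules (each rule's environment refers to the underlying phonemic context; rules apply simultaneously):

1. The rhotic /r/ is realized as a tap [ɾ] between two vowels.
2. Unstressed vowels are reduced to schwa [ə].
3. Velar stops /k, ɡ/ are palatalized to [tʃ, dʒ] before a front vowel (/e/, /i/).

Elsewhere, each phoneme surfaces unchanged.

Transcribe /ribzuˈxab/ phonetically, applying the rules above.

[rəbzəˈxab]

/r/ (word-initial) fails the environment for rule 1, so it stays [r].
/i/ (between /r/ and /b/): in an unstressed syllable, so rule 2 applies → [ə].
/b/ stays [b].
/z/ (between /b/ and /u/): no rule targets it → [z].
/u/ — between /z/ and /x/, in an unstressed syllable — surfaces as [ə] (rule 2).
/x/ — not in any rule's target class → [x].
/a/ (between /x/ and /b/) is in the target of rule 2 but the environment (in an unstressed syllable) is not met → [a].
/b/ (word-final) is unaffected → [b].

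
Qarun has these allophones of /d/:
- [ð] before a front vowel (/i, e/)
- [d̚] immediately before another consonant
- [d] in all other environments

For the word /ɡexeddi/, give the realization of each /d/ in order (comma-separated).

[d̚], [ð]

Occurrence 1 (position 5): immediately before another consonant → [d̚].
Occurrence 2 (position 6): before a front vowel (/i, e/) → [ð].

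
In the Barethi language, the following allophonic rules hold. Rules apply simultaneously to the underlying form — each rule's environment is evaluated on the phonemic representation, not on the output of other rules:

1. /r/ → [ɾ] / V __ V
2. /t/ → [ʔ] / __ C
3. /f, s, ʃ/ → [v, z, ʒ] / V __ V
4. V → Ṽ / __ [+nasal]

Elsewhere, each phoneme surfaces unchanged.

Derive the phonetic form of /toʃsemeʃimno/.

[toʃsẽmeʒĩmno]

/t/ — word-initial; rule 2 does not apply here → [t].
/o/ — between /t/ and /ʃ/; rule 4 does not apply here → [o].
/ʃ/ (between /o/ and /s/) fails the environment for rule 3, so it stays [ʃ].
/s/ (between /ʃ/ and /e/) fails the environment for rule 3, so it stays [s].
/e/ meets the environment for rule 4 (before a nasal consonant) → [ẽ].
/e/ (between /m/ and /ʃ/) fails the environment for rule 4, so it stays [e].
/ʃ/ (between /e/ and /i/): between two vowels, so rule 3 applies → [ʒ].
/i/ meets the environment for rule 4 (before a nasal consonant) → [ĩ].
/o/ (word-final) fails the environment for rule 4, so it stays [o].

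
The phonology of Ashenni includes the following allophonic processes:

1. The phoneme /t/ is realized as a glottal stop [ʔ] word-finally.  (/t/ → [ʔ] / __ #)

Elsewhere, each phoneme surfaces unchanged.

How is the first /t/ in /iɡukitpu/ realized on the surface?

/t/ (between /i/ and /p/) fails the environment for rule 1, so it stays [t].

[t]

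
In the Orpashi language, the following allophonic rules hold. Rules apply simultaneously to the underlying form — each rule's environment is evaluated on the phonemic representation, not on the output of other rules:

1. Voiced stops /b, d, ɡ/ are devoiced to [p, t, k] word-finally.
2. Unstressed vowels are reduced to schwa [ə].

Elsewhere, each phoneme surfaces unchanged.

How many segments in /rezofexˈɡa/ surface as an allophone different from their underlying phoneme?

3

Segments that undergo a rule: /e/ → [ə] (rule 2); /o/ → [ə] (rule 2); /e/ → [ə] (rule 2).
All other segments surface unchanged.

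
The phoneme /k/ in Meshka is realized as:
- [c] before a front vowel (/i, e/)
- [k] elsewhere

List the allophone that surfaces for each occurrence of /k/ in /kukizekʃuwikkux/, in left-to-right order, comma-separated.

Occurrence 1 (position 1): no conditioning environment matches → elsewhere allophone [k].
Occurrence 2 (position 3): before a front vowel → [c].
Occurrence 3 (position 7): no conditioning environment matches → elsewhere allophone [k].
Occurrence 4 (position 12): no conditioning environment matches → elsewhere allophone [k].
Occurrence 5 (position 13): no conditioning environment matches → elsewhere allophone [k].

[k], [c], [k], [k], [k]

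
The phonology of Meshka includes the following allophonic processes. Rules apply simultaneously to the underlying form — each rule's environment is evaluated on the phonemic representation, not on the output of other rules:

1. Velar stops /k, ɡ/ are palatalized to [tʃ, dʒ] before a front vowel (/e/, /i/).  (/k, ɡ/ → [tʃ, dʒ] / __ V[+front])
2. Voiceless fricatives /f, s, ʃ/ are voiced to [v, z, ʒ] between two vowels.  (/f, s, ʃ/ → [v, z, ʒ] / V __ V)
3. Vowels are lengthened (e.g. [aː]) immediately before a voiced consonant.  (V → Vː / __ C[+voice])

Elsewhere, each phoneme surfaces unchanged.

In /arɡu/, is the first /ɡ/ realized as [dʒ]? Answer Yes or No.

/ɡ/ (between /r/ and /u/): rule 1 targets it, but not before a front vowel → unchanged [ɡ].
The actual realization is [ɡ], not [dʒ].

No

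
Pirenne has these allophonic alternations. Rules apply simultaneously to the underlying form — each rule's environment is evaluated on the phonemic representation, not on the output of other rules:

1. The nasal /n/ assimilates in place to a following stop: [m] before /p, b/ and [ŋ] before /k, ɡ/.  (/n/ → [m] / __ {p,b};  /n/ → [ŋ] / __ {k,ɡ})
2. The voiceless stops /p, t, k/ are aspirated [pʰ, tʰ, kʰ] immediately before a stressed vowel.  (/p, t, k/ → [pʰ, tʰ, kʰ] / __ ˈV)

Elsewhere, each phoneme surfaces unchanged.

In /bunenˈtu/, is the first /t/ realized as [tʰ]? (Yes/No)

Yes

Rule 2 applies to /t/ (between /n/ and /u/: immediately before a stressed vowel) → [tʰ].
The actual realization is [tʰ], which matches [tʰ].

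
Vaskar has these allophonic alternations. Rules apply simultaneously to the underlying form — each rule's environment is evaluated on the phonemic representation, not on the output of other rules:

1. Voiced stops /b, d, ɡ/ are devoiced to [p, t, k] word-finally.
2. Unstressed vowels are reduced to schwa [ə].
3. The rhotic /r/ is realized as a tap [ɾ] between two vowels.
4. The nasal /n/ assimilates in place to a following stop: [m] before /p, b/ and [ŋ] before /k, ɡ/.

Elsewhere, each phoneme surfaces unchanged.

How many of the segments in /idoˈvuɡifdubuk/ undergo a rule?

Segments that undergo a rule: /i/ → [ə] (rule 2); /o/ → [ə] (rule 2); /i/ → [ə] (rule 2); /u/ → [ə] (rule 2); /u/ → [ə] (rule 2).
All other segments surface unchanged.

5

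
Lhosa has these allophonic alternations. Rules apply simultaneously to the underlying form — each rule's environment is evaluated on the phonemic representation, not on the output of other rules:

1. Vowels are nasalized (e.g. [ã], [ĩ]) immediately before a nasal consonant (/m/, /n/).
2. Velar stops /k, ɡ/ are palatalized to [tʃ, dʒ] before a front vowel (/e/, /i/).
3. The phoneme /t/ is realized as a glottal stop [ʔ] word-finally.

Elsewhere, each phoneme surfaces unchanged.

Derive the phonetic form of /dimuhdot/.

/d/ — not in any rule's target class → [d].
/i/ meets the environment for rule 1 (before a nasal consonant) → [ĩ].
/m/ (between /i/ and /u/) is unaffected → [m].
/u/ (between /m/ and /h/) fails the environment for rule 1, so it stays [u].
/h/ stays [h].
/d/ stays [d].
/o/ (between /d/ and /t/): rule 1 targets it, but not before a nasal consonant → unchanged [o].
/t/ — word-final, word-finally — surfaces as [ʔ] (rule 3).

[dĩmuhdoʔ]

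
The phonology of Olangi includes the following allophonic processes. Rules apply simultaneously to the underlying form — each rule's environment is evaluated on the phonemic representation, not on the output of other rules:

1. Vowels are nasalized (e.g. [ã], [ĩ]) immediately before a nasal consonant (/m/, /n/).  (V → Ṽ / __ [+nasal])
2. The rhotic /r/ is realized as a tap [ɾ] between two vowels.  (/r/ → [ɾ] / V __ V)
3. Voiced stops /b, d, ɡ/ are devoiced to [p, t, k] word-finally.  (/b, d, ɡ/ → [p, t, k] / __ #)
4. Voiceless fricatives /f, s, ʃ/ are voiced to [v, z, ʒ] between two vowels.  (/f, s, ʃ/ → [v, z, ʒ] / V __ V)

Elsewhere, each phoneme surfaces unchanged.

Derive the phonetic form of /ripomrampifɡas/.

/r/ (word-initial) fails the environment for rule 2, so it stays [r].
/i/ (between /r/ and /p/) is in the target of rule 1 but the environment (before a nasal consonant) is not met → [i].
/p/ — not in any rule's target class → [p].
/o/ (between /p/ and /m/): before a nasal consonant, so rule 1 applies → [õ].
/m/ — not in any rule's target class → [m].
/r/ (between /m/ and /a/): rule 2 targets it, but not between two vowels → unchanged [r].
/a/ (between /r/ and /m/) occurs before a nasal consonant → [ã] by rule 1.
/m/ — not in any rule's target class → [m].
/p/ stays [p].
/i/ (between /p/ and /f/) is in the target of rule 1 but the environment (before a nasal consonant) is not met → [i].
/f/ (between /i/ and /ɡ/) fails the environment for rule 4, so it stays [f].
/ɡ/ (between /f/ and /a/): rule 3 targets it, but not word-finally → unchanged [ɡ].
/a/ (between /ɡ/ and /s/) is in the target of rule 1 but the environment (before a nasal consonant) is not met → [a].
/s/ (word-final) fails the environment for rule 4, so it stays [s].

[ripõmrãmpifɡas]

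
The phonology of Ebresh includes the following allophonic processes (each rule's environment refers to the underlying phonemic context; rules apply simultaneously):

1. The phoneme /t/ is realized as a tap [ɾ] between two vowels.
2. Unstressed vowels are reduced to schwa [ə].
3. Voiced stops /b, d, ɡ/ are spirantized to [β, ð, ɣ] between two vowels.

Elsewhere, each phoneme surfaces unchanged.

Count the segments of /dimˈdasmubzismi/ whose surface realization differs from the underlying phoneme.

4

Segments that undergo a rule: /i/ → [ə] (rule 2); /u/ → [ə] (rule 2); /i/ → [ə] (rule 2); /i/ → [ə] (rule 2).
All other segments surface unchanged.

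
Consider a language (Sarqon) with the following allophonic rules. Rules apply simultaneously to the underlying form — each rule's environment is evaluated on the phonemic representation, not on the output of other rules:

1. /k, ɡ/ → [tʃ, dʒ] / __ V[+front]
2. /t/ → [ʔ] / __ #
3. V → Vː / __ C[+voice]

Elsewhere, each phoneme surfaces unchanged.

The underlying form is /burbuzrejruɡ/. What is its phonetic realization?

[buːrbuːzreːjruːɡ]

/b/ (word-initial): no rule targets it → [b].
Rule 3 applies to /u/ (between /b/ and /r/: before a voiced consonant) → [uː].
/r/ (between /u/ and /b/): no rule targets it → [r].
/b/ — not in any rule's target class → [b].
/u/ (between /b/ and /z/) occurs before a voiced consonant → [uː] by rule 3.
/z/ — not in any rule's target class → [z].
/r/ — not in any rule's target class → [r].
/e/ meets the environment for rule 3 (before a voiced consonant) → [eː].
/j/ stays [j].
/r/ — not in any rule's target class → [r].
/u/ meets the environment for rule 3 (before a voiced consonant) → [uː].
/ɡ/ (word-final) is in the target of rule 1 but the environment (before a front vowel) is not met → [ɡ].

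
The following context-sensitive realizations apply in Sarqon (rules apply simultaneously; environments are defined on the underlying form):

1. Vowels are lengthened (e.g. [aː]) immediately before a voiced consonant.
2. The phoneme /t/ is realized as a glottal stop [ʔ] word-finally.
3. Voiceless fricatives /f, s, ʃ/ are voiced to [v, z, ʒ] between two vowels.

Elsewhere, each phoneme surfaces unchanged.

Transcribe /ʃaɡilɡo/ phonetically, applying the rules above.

/ʃ/ (word-initial): rule 3 targets it, but not between two vowels → unchanged [ʃ].
Rule 1 applies to /a/ (between /ʃ/ and /ɡ/: before a voiced consonant) → [aː].
/ɡ/ — not in any rule's target class → [ɡ].
Rule 1 applies to /i/ (between /ɡ/ and /l/: before a voiced consonant) → [iː].
/l/ — not in any rule's target class → [l].
/ɡ/ — not in any rule's target class → [ɡ].
/o/ (word-final) is in the target of rule 1 but the environment (before a voiced consonant) is not met → [o].

[ʃaːɡiːlɡo]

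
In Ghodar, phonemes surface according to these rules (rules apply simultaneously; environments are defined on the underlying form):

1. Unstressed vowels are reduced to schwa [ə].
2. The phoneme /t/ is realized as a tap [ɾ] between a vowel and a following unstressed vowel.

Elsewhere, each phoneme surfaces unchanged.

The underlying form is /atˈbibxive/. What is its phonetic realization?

/a/ (word-initial): in an unstressed syllable, so rule 1 applies → [ə].
/t/ (between /a/ and /b/) fails the environment for rule 2, so it stays [t].
/b/ stays [b].
/i/ (between /b/ and /b/) is in the target of rule 1 but the environment (in an unstressed syllable) is not met → [i].
/b/ — not in any rule's target class → [b].
/x/ — not in any rule's target class → [x].
Rule 1 applies to /i/ (between /x/ and /v/: in an unstressed syllable) → [ə].
/v/ (between /i/ and /e/) is unaffected → [v].
/e/ (word-final): in an unstressed syllable, so rule 1 applies → [ə].

[ətˈbibxəvə]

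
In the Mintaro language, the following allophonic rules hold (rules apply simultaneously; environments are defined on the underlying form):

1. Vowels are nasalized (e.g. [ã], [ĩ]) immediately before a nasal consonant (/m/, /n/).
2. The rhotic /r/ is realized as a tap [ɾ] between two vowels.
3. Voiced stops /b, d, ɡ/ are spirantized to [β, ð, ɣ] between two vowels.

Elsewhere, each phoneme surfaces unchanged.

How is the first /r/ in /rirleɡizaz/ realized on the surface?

/r/ (word-initial) fails the environment for rule 2, so it stays [r].

[r]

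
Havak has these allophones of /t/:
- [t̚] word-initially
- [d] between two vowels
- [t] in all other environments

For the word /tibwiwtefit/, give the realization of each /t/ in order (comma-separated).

[t̚], [t], [t]

Occurrence 1 (position 1): word-initially → [t̚].
Occurrence 2 (position 7): no conditioning environment matches → elsewhere allophone [t].
Occurrence 3 (position 11): no conditioning environment matches → elsewhere allophone [t].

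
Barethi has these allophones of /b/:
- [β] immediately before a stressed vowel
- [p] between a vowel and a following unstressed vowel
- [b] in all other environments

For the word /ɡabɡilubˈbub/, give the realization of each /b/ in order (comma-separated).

Occurrence 1 (position 3): no conditioning environment matches → elsewhere allophone [b].
Occurrence 2 (position 8): no conditioning environment matches → elsewhere allophone [b].
Occurrence 3 (position 9): immediately before a stressed vowel → [β].
Occurrence 4 (position 11): no conditioning environment matches → elsewhere allophone [b].

[b], [b], [β], [b]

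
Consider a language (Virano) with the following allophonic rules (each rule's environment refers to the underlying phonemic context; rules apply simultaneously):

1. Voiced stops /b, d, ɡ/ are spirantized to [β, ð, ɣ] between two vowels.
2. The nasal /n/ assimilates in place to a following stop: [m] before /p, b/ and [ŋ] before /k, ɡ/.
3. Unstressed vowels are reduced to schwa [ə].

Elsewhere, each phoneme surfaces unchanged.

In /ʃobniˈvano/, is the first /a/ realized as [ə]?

No

/a/ (between /v/ and /n/): rule 3 targets it, but not in an unstressed syllable → unchanged [a].
The actual realization is [a], not [ə].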